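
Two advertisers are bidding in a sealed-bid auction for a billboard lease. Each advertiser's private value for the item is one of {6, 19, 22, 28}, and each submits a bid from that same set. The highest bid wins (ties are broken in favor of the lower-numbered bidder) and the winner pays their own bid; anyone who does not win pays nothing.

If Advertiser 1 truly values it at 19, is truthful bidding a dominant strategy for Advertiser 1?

Consider the case where Advertiser 2 bids 6.
Truthful bid 19: wins, pays 19, utility 19 - 19 = 0.
Bid 6 instead: wins, pays 6, utility 19 - 6 = 13.
Since 13 > 0, bidding 6 is strictly better here, so truthful bidding is not dominant.

No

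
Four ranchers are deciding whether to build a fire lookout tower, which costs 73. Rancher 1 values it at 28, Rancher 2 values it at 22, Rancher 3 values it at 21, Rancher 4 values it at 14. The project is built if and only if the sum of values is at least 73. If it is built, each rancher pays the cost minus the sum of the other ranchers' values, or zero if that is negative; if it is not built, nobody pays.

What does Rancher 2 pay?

10

Total value 85 ≥ cost 73, so the project is built.
The other ranchers' values sum to 63.
Cost minus that sum is 73 - 63 = 10.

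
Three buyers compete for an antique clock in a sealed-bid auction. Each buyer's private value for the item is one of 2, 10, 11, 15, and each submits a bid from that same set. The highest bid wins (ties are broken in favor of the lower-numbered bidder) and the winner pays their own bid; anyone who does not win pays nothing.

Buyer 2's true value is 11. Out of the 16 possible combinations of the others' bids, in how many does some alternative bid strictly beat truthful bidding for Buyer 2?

Others bid (2, 2): truth gives 0; bid 10 gives 1 > 0. Violating.
Others bid (2, 10): truth gives 0; bid 10 gives 1 > 0. Violating.
Others bid (2, 11): truth gives 0; no alternative beats it.
Others bid (2, 15): truth gives 0; no alternative beats it.
(Checking all 16 profiles: 2 have a profitable deviation, 14 do not.)

2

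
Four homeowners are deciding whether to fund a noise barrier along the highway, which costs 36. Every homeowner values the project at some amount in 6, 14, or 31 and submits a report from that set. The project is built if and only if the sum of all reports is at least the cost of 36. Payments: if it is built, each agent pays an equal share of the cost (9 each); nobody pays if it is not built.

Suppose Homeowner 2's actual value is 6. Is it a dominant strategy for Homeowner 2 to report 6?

Yes

Check each profile of the others' reports and compare truth against every alternative report.
Others report (6, 6, 14): truth gives 0, best alternative gives -3.
Others report (6, 14, 6): truth gives 0, best alternative gives -3.
Others report (14, 6, 6): truth gives 0, best alternative gives -3.
Others report (6, 6, 31): truth gives -3, best alternative gives -3.
Others report (6, 14, 14): truth gives -3, best alternative gives -3.
Others report (6, 14, 31): truth gives -3, best alternative gives -3.
(Remaining 21 profiles checked similarly; truth is weakly best in each.)
In every case the truthful report is at least as good as any alternative, so it is a dominant strategy.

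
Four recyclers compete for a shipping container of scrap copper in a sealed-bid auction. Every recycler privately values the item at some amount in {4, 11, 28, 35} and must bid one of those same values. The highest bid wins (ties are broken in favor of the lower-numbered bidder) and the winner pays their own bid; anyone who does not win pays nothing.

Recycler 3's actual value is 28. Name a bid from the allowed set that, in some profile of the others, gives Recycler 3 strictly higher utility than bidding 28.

Suppose Recycler 1 bids 4, Recycler 2 bids 4 and Recycler 4 bids 4.
Bid 28: wins, pays 28, utility 28 - 28 = 0.
Bid 11: wins, pays 11, utility 28 - 11 = 17.
So bidding 11 beats truth here (17 > 0).

11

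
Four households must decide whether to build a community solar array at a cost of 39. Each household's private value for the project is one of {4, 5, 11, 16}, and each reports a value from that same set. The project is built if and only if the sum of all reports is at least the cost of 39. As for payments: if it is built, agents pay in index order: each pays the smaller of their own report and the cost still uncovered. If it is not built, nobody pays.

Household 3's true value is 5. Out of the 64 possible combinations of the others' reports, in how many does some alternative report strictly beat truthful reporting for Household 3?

13

Others report (4, 16, 16): truth gives 0; report 4 gives 1 > 0. Violating.
Others report (5, 16, 16): truth gives 0; report 4 gives 1 > 0. Violating.
Others report (11, 11, 16): truth gives 0; report 4 gives 1 > 0. Violating.
Others report (11, 16, 11): truth gives 0; report 4 gives 1 > 0. Violating.
Others report (4, 4, 4): truth gives 0; no alternative beats it.
Others report (4, 4, 5): truth gives 0; no alternative beats it.
(Checking all 64 profiles: 13 have a profitable deviation, 51 do not.)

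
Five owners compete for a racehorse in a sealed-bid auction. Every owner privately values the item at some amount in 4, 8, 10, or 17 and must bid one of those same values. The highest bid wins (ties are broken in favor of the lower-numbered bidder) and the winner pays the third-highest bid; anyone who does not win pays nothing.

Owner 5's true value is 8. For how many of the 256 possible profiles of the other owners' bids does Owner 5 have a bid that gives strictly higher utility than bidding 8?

8

Others bid (4, 4, 4, 8): truth gives 0; bid 10 gives 4 > 0. Violating.
Others bid (4, 4, 4, 10): truth gives 0; bid 17 gives 4 > 0. Violating.
Others bid (4, 4, 8, 4): truth gives 0; bid 10 gives 4 > 0. Violating.
Others bid (4, 4, 10, 4): truth gives 0; bid 17 gives 4 > 0. Violating.
Others bid (4, 4, 4, 4): truth gives 4; no alternative beats it.
Others bid (4, 4, 4, 17): truth gives 0; no alternative beats it.
(Checking all 256 profiles: 8 have a profitable deviation, 248 do not.)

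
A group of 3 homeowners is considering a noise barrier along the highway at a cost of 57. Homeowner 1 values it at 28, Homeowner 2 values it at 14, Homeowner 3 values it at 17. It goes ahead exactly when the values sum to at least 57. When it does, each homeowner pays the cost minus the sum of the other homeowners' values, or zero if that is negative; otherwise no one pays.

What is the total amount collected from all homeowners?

53

Total value 59 ≥ cost 57, so it is built.
Homeowner 1: others sum to 31; max(0, 57 - 31) = 26.
Homeowner 2: others sum to 45; max(0, 57 - 45) = 12.
Homeowner 3: others sum to 42; max(0, 57 - 42) = 15.
Total collected = 26 + 12 + 15 = 53.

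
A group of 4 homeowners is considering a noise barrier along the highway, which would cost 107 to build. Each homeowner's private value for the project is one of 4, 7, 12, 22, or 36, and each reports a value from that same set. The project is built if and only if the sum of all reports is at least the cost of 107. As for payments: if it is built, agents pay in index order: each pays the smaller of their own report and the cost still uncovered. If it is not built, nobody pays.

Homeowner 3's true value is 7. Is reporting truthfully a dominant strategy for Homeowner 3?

Consider the case where Homeowner 1 reports 36, Homeowner 2 reports 36 and Homeowner 4 reports 36.
Truthful report 7: project built, pays 7, utility 7 - 7 = 0.
Report 4 instead: project built, pays 4, utility 7 - 4 = 3.
Since 3 > 0, reporting 4 is strictly better here, so truthful reporting is not dominant.

No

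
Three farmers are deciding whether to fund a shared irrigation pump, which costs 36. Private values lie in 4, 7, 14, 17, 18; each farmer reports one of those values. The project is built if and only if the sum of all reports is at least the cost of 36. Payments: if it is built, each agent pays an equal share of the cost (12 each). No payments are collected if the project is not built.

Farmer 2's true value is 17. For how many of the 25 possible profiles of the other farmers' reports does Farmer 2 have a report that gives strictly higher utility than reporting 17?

Others report (4, 14): truth gives 0; report 18 gives 5 > 0. Violating.
Others report (14, 4): truth gives 0; report 18 gives 5 > 0. Violating.
Others report (4, 4): truth gives 0; no alternative beats it.
Others report (4, 7): truth gives 0; no alternative beats it.
(Checking all 25 profiles: 2 have a profitable deviation, 23 do not.)

2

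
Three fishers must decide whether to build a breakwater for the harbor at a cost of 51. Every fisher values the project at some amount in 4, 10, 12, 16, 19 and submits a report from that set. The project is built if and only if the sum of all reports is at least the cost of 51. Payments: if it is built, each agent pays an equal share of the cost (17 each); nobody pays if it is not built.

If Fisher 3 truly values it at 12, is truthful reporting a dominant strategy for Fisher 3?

Check each profile of the others' reports and compare truth against every alternative report.
Others report (4, 4): truth gives 0, best alternative gives 0.
Others report (4, 10): truth gives 0, best alternative gives 0.
Others report (4, 12): truth gives 0, best alternative gives 0.
Others report (4, 16): truth gives 0, best alternative gives 0.
Others report (4, 19): truth gives 0, best alternative gives 0.
Others report (10, 4): truth gives 0, best alternative gives 0.
(Remaining 19 profiles checked similarly; truth is weakly best in each.)
In every case the truthful report is at least as good as any alternative, so it is a dominant strategy.

Yes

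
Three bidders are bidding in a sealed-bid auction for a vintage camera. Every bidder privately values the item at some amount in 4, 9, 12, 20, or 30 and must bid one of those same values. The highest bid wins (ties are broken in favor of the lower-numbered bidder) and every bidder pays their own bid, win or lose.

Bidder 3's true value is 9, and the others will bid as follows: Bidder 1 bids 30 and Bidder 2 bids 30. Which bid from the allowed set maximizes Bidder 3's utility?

4

Bid 4: loses but pays 4, utility -4.
Bid 9: loses but pays 9, utility -9.
Bid 12: loses but pays 12, utility -12.
Bid 20: loses but pays 20, utility -20.
Bid 30: loses but pays 30, utility -30.
The best choice is 4 with utility -4.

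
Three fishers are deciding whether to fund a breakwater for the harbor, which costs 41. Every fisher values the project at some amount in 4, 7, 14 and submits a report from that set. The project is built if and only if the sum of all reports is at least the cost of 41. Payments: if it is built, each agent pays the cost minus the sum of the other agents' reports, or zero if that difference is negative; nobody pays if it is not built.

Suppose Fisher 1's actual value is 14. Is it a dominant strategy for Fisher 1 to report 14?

Check each profile of the others' reports and compare truth against every alternative report.
Others report (14, 14): truth gives 1, best alternative gives 0.
Others report (4, 4): truth gives 0, best alternative gives 0.
Others report (4, 7): truth gives 0, best alternative gives 0.
Others report (4, 14): truth gives 0, best alternative gives 0.
Others report (7, 4): truth gives 0, best alternative gives 0.
Others report (7, 7): truth gives 0, best alternative gives 0.
(Remaining 3 profiles checked similarly; truth is weakly best in each.)
In every case the truthful report is at least as good as any alternative, so it is a dominant strategy.

Yes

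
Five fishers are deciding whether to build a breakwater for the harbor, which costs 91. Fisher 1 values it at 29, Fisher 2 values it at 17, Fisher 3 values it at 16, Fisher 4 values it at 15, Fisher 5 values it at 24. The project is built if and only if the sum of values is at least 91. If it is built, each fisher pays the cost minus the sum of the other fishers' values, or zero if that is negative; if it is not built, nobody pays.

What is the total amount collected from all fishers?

51

Total value 101 ≥ cost 91, so it is built.
Fisher 1: others sum to 72; max(0, 91 - 72) = 19.
Fisher 2: others sum to 84; max(0, 91 - 84) = 7.
Fisher 3: others sum to 85; max(0, 91 - 85) = 6.
Fisher 4: others sum to 86; max(0, 91 - 86) = 5.
Fisher 5: others sum to 77; max(0, 91 - 77) = 14.
Total collected = 19 + 7 + 6 + 5 + 14 = 51.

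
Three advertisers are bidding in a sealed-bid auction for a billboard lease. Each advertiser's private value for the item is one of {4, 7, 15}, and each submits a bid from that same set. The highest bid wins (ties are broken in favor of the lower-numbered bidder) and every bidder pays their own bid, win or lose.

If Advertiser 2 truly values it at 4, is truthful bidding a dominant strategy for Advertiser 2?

No

Consider the case where Advertiser 1 bids 4 and Advertiser 3 bids 4.
Truthful bid 4: loses but pays 4, utility -4.
Bid 7 instead: wins, pays 7, utility 4 - 7 = -3.
Since -3 > -4, bidding 7 is strictly better here, so truthful bidding is not dominant.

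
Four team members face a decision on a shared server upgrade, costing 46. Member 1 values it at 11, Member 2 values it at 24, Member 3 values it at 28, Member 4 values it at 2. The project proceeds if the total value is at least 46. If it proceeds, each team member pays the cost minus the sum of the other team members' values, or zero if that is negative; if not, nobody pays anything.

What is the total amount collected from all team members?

14

Total value 65 ≥ cost 46, so it is built.
Member 1: others sum to 54; max(0, 46 - 54) = 0.
Member 2: others sum to 41; max(0, 46 - 41) = 5.
Member 3: others sum to 37; max(0, 46 - 37) = 9.
Member 4: others sum to 63; max(0, 46 - 63) = 0.
Total collected = 0 + 5 + 9 + 0 = 14.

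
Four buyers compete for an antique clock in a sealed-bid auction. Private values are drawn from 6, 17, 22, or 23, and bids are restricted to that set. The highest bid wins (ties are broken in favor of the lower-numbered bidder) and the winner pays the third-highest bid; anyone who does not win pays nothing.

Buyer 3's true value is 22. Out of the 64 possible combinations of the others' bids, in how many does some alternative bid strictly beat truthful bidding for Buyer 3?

12

Others bid (6, 6, 23): truth gives 0; bid 23 gives 16 > 0. Violating.
Others bid (6, 17, 23): truth gives 0; bid 23 gives 5 > 0. Violating.
Others bid (6, 22, 6): truth gives 0; bid 23 gives 16 > 0. Violating.
Others bid (6, 22, 17): truth gives 0; bid 23 gives 5 > 0. Violating.
Others bid (6, 6, 6): truth gives 16; no alternative beats it.
Others bid (6, 6, 17): truth gives 16; no alternative beats it.
(Checking all 64 profiles: 12 have a profitable deviation, 52 do not.)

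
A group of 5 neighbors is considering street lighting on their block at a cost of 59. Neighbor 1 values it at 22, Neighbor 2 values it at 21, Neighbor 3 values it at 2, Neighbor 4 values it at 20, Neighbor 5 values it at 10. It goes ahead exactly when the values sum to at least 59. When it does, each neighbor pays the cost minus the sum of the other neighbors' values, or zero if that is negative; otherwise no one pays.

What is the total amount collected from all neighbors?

Total value 75 ≥ cost 59, so it is built.
Neighbor 1: others sum to 53; max(0, 59 - 53) = 6.
Neighbor 2: others sum to 54; max(0, 59 - 54) = 5.
Neighbor 3: others sum to 73; max(0, 59 - 73) = 0.
Neighbor 4: others sum to 55; max(0, 59 - 55) = 4.
Neighbor 5: others sum to 65; max(0, 59 - 65) = 0.
Total collected = 6 + 5 + 0 + 4 + 0 = 15.

15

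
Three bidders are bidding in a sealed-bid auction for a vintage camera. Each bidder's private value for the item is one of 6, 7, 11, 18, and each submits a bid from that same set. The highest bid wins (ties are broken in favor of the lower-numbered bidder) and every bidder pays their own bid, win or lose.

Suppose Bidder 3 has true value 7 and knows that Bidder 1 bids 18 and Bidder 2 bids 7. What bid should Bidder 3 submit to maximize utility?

Bid 6: loses but pays 6, utility -6.
Bid 7: loses but pays 7, utility -7.
Bid 11: loses but pays 11, utility -11.
Bid 18: loses but pays 18, utility -18.
The best choice is 6 with utility -6.

6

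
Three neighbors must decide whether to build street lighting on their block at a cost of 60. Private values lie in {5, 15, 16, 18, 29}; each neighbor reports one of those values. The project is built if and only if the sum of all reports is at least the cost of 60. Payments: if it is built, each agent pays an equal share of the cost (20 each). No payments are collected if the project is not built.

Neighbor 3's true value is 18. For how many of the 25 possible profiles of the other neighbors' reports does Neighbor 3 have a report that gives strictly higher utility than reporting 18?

6

Others report (15, 29): truth gives -2; report 5 gives 0 > -2. Violating.
Others report (16, 29): truth gives -2; report 5 gives 0 > -2. Violating.
Others report (18, 29): truth gives -2; report 5 gives 0 > -2. Violating.
Others report (29, 15): truth gives -2; report 5 gives 0 > -2. Violating.
Others report (5, 5): truth gives 0; no alternative beats it.
Others report (5, 15): truth gives 0; no alternative beats it.
(Checking all 25 profiles: 6 have a profitable deviation, 19 do not.)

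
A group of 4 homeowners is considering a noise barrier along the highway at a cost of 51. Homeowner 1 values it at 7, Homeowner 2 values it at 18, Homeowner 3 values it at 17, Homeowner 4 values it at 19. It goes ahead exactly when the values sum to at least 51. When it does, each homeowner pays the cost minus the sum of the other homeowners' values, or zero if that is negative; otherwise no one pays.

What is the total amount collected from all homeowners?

Total value 61 ≥ cost 51, so it is built.
Homeowner 1: others sum to 54; max(0, 51 - 54) = 0.
Homeowner 2: others sum to 43; max(0, 51 - 43) = 8.
Homeowner 3: others sum to 44; max(0, 51 - 44) = 7.
Homeowner 4: others sum to 42; max(0, 51 - 42) = 9.
Total collected = 0 + 8 + 7 + 9 = 24.

24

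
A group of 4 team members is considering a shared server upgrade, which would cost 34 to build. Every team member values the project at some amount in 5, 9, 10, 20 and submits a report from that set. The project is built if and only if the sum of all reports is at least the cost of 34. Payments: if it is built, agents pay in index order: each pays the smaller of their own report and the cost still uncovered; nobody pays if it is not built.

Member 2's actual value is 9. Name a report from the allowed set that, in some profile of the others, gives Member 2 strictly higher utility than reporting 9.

5

Suppose Member 1 reports 5, Member 3 reports 5 and Member 4 reports 20.
Report 9: project built, pays 9, utility 9 - 9 = 0.
Report 5: project built, pays 5, utility 9 - 5 = 4.
So reporting 5 beats truth here (4 > 0).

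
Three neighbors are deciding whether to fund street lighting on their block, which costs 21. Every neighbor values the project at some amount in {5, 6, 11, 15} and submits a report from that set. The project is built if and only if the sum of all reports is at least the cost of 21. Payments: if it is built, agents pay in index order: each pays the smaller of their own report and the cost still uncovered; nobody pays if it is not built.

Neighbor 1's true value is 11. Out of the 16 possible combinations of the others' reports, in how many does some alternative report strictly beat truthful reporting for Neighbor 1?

Others report (5, 11): truth gives 0; report 5 gives 6 > 0. Violating.
Others report (5, 15): truth gives 0; report 5 gives 6 > 0. Violating.
Others report (6, 11): truth gives 0; report 5 gives 6 > 0. Violating.
Others report (6, 15): truth gives 0; report 5 gives 6 > 0. Violating.
Others report (5, 5): truth gives 0; no alternative beats it.
Others report (5, 6): truth gives 0; no alternative beats it.
(Checking all 16 profiles: 12 have a profitable deviation, 4 do not.)

12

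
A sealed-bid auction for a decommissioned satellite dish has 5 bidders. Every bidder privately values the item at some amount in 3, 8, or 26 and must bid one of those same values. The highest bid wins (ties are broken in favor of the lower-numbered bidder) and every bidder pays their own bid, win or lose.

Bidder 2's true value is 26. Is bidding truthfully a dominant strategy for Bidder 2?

No

Consider the case where Bidder 1 bids 3, Bidder 3 bids 3, Bidder 4 bids 3 and Bidder 5 bids 3.
Truthful bid 26: wins, pays 26, utility 26 - 26 = 0.
Bid 8 instead: wins, pays 8, utility 26 - 8 = 18.
Since 18 > 0, bidding 8 is strictly better here, so truthful bidding is not dominant.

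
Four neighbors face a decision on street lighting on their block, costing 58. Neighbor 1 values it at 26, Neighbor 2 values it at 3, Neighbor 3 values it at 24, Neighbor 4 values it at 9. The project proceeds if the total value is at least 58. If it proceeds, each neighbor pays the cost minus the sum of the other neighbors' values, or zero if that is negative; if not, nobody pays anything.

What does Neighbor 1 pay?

22

Total value 62 ≥ cost 58, so the project is built.
The other neighbors' values sum to 36.
Cost minus that sum is 58 - 36 = 22.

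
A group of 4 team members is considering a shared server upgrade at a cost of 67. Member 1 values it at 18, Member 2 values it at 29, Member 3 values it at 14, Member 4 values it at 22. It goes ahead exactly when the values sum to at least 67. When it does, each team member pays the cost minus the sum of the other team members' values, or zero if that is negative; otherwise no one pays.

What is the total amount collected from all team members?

Total value 83 ≥ cost 67, so it is built.
Member 1: others sum to 65; max(0, 67 - 65) = 2.
Member 2: others sum to 54; max(0, 67 - 54) = 13.
Member 3: others sum to 69; max(0, 67 - 69) = 0.
Member 4: others sum to 61; max(0, 67 - 61) = 6.
Total collected = 2 + 13 + 0 + 6 = 21.

21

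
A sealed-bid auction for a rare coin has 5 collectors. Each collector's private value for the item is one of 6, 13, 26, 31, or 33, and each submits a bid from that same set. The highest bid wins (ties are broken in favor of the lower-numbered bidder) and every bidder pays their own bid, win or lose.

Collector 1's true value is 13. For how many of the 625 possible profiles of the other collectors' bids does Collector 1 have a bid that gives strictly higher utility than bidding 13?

Others bid (6, 6, 6, 6): truth gives 0; bid 6 gives 7 > 0. Violating.
Others bid (6, 6, 6, 26): truth gives -13; bid 6 gives -6 > -13. Violating.
Others bid (6, 6, 6, 31): truth gives -13; bid 6 gives -6 > -13. Violating.
Others bid (6, 6, 6, 33): truth gives -13; bid 6 gives -6 > -13. Violating.
Others bid (6, 6, 6, 13): truth gives 0; no alternative beats it.
Others bid (6, 6, 13, 6): truth gives 0; no alternative beats it.
(Checking all 625 profiles: 610 have a profitable deviation, 15 do not.)

610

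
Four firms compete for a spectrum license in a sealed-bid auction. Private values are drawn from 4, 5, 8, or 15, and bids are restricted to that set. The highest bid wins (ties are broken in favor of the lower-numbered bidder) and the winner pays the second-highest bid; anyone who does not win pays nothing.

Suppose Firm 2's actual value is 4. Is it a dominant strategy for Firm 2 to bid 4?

Check each profile of the others' bids and compare truth against every alternative bid.
Others bid (4, 4, 5): truth gives 0, best alternative gives -1.
Others bid (4, 5, 4): truth gives 0, best alternative gives -1.
Others bid (4, 5, 5): truth gives 0, best alternative gives -1.
Others bid (4, 4, 4): truth gives 0, best alternative gives 0.
Others bid (4, 4, 8): truth gives 0, best alternative gives 0.
Others bid (4, 4, 15): truth gives 0, best alternative gives 0.
(Remaining 58 profiles checked similarly; truth is weakly best in each.)
In every case the truthful bid is at least as good as any alternative, so it is a dominant strategy.

Yes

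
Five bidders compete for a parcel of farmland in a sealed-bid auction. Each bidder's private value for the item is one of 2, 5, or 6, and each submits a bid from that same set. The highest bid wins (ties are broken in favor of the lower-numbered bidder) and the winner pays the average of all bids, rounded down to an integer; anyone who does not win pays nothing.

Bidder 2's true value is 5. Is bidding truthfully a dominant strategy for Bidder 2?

Consider the case where Bidder 1 bids 2, Bidder 3 bids 2, Bidder 4 bids 2 and Bidder 5 bids 6.
Truthful bid 5: loses, pays 0, utility 0.
Bid 6 instead: wins, pays 3, utility 5 - 3 = 2.
Since 2 > 0, bidding 6 is strictly better here, so truthful bidding is not dominant.

No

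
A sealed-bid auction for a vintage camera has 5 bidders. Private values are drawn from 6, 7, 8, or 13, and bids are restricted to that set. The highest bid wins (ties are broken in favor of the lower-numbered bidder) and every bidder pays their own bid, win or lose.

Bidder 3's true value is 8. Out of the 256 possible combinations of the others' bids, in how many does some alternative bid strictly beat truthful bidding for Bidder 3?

224

Others bid (6, 6, 6, 6): truth gives 0; bid 7 gives 1 > 0. Violating.
Others bid (6, 6, 6, 7): truth gives 0; bid 7 gives 1 > 0. Violating.
Others bid (6, 6, 6, 13): truth gives -8; bid 13 gives -5 > -8. Violating.
Others bid (6, 6, 7, 6): truth gives 0; bid 7 gives 1 > 0. Violating.
Others bid (6, 6, 6, 8): truth gives 0; no alternative beats it.
Others bid (6, 6, 7, 8): truth gives 0; no alternative beats it.
(Checking all 256 profiles: 224 have a profitable deviation, 32 do not.)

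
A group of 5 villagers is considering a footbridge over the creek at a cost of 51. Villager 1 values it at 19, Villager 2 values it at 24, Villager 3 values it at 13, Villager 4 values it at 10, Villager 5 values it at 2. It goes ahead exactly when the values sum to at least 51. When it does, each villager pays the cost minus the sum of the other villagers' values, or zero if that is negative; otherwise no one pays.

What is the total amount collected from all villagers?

Total value 68 ≥ cost 51, so it is built.
Villager 1: others sum to 49; max(0, 51 - 49) = 2.
Villager 2: others sum to 44; max(0, 51 - 44) = 7.
Villager 3: others sum to 55; max(0, 51 - 55) = 0.
Villager 4: others sum to 58; max(0, 51 - 58) = 0.
Villager 5: others sum to 66; max(0, 51 - 66) = 0.
Total collected = 2 + 7 + 0 + 0 + 0 = 9.

9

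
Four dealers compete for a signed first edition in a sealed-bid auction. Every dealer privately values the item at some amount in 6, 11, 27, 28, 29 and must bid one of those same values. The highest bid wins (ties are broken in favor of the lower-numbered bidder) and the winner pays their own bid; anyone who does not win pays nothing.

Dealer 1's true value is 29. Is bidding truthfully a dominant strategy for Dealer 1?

Consider the case where Dealer 2 bids 6, Dealer 3 bids 6 and Dealer 4 bids 6.
Truthful bid 29: wins, pays 29, utility 29 - 29 = 0.
Bid 6 instead: wins, pays 6, utility 29 - 6 = 23.
Since 23 > 0, bidding 6 is strictly better here, so truthful bidding is not dominant.

No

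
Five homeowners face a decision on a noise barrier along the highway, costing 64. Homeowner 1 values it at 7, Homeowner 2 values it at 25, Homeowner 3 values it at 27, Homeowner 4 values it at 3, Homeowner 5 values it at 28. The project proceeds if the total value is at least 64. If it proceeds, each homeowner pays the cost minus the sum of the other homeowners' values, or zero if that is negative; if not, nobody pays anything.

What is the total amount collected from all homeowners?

3

Total value 90 ≥ cost 64, so it is built.
Homeowner 1: others sum to 83; max(0, 64 - 83) = 0.
Homeowner 2: others sum to 65; max(0, 64 - 65) = 0.
Homeowner 3: others sum to 63; max(0, 64 - 63) = 1.
Homeowner 4: others sum to 87; max(0, 64 - 87) = 0.
Homeowner 5: others sum to 62; max(0, 64 - 62) = 2.
Total collected = 0 + 0 + 1 + 0 + 2 = 3.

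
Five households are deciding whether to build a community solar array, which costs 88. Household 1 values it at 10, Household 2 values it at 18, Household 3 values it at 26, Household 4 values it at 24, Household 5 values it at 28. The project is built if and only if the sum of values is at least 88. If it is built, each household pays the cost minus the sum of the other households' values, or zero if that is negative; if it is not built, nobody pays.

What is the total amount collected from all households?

24

Total value 106 ≥ cost 88, so it is built.
Household 1: others sum to 96; max(0, 88 - 96) = 0.
Household 2: others sum to 88; max(0, 88 - 88) = 0.
Household 3: others sum to 80; max(0, 88 - 80) = 8.
Household 4: others sum to 82; max(0, 88 - 82) = 6.
Household 5: others sum to 78; max(0, 88 - 78) = 10.
Total collected = 0 + 0 + 8 + 6 + 10 = 24.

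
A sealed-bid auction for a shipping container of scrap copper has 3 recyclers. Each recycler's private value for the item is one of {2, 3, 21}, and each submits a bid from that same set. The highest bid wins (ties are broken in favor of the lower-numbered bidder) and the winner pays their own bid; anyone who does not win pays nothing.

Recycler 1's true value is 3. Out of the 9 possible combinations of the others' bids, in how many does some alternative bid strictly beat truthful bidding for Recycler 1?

Others bid (2, 2): truth gives 0; bid 2 gives 1 > 0. Violating.
Others bid (2, 3): truth gives 0; no alternative beats it.
Others bid (2, 21): truth gives 0; no alternative beats it.
(Checking all 9 profiles: 1 has a profitable deviation, 8 do not.)

1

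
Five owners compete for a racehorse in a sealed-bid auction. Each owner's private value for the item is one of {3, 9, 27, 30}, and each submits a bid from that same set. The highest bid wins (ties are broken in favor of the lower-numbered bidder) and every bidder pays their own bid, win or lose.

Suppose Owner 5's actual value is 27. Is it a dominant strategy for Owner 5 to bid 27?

Consider the case where Owner 1 bids 3, Owner 2 bids 3, Owner 3 bids 3 and Owner 4 bids 3.
Truthful bid 27: wins, pays 27, utility 27 - 27 = 0.
Bid 9 instead: wins, pays 9, utility 27 - 9 = 18.
Since 18 > 0, bidding 9 is strictly better here, so truthful bidding is not dominant.

No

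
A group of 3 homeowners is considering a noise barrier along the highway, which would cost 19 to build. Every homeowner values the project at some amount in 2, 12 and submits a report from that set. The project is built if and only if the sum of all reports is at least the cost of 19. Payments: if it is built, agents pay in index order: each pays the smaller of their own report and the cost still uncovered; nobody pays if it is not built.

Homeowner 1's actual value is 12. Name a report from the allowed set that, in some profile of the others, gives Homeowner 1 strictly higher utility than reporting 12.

2

Suppose Homeowner 2 reports 12 and Homeowner 3 reports 12.
Report 12: project built, pays 12, utility 12 - 12 = 0.
Report 2: project built, pays 2, utility 12 - 2 = 10.
So reporting 2 beats truth here (10 > 0).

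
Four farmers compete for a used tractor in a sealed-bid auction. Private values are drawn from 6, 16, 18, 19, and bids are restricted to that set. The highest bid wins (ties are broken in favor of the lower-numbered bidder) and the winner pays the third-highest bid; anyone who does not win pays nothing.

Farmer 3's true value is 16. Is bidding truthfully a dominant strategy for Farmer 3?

Consider the case where Farmer 1 bids 6, Farmer 2 bids 6 and Farmer 4 bids 18.
Truthful bid 16: loses, pays 0, utility 0.
Bid 18 instead: wins, pays 6, utility 16 - 6 = 10.
Since 10 > 0, bidding 18 is strictly better here, so truthful bidding is not dominant.

No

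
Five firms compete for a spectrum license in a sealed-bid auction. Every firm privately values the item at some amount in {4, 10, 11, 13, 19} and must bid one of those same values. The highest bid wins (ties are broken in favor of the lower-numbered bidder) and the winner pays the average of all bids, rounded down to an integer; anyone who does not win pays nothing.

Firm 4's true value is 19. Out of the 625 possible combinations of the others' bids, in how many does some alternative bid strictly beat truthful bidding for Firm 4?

108

Others bid (4, 4, 4, 4): truth gives 12; bid 10 gives 14 > 12. Violating.
Others bid (4, 4, 4, 10): truth gives 11; bid 10 gives 13 > 11. Violating.
Others bid (4, 4, 4, 11): truth gives 11; bid 11 gives 13 > 11. Violating.
Others bid (4, 4, 4, 13): truth gives 11; bid 13 gives 12 > 11. Violating.
Others bid (4, 4, 4, 19): truth gives 9; no alternative beats it.
Others bid (4, 4, 10, 19): truth gives 8; no alternative beats it.
(Checking all 625 profiles: 108 have a profitable deviation, 517 do not.)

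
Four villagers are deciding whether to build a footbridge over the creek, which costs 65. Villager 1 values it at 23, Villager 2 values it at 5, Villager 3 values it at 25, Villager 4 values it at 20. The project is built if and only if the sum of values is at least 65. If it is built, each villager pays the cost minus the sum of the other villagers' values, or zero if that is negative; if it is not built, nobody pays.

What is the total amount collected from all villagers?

44

Total value 73 ≥ cost 65, so it is built.
Villager 1: others sum to 50; max(0, 65 - 50) = 15.
Villager 2: others sum to 68; max(0, 65 - 68) = 0.
Villager 3: others sum to 48; max(0, 65 - 48) = 17.
Villager 4: others sum to 53; max(0, 65 - 53) = 12.
Total collected = 15 + 0 + 17 + 12 = 44.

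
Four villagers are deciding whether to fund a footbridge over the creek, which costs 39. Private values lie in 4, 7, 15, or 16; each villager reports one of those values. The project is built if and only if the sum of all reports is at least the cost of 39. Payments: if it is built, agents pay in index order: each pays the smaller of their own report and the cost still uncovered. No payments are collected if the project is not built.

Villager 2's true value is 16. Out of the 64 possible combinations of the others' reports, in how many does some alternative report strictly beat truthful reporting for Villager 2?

53

Others report (4, 4, 16): truth gives 0; report 15 gives 1 > 0. Violating.
Others report (4, 7, 15): truth gives 0; report 15 gives 1 > 0. Violating.
Others report (4, 7, 16): truth gives 0; report 15 gives 1 > 0. Violating.
Others report (4, 15, 7): truth gives 0; report 15 gives 1 > 0. Violating.
Others report (4, 4, 4): truth gives 0; no alternative beats it.
Others report (4, 4, 7): truth gives 0; no alternative beats it.
(Checking all 64 profiles: 53 have a profitable deviation, 11 do not.)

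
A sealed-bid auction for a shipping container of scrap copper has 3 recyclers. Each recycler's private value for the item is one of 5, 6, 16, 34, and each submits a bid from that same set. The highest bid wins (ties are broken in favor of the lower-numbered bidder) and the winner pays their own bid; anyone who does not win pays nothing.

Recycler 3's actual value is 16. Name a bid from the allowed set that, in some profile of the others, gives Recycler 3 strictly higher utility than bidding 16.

6

Suppose Recycler 1 bids 5 and Recycler 2 bids 5.
Bid 16: wins, pays 16, utility 16 - 16 = 0.
Bid 6: wins, pays 6, utility 16 - 6 = 10.
So bidding 6 beats truth here (10 > 0).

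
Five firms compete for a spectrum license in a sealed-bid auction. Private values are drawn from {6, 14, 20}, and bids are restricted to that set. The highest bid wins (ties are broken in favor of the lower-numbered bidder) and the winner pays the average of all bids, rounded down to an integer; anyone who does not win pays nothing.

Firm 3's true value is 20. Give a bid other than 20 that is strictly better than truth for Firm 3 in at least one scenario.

14

Suppose Firm 1 bids 6, Firm 2 bids 6, Firm 4 bids 6 and Firm 5 bids 6.
Bid 20: wins, pays 8, utility 20 - 8 = 12.
Bid 14: wins, pays 7, utility 20 - 7 = 13.
So bidding 14 beats truth here (13 > 12).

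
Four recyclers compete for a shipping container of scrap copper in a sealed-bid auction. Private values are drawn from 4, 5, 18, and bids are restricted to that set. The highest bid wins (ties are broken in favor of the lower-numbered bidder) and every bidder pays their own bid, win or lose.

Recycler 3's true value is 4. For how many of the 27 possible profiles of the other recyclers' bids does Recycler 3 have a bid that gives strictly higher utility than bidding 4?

Others bid (4, 4, 4): truth gives -4; bid 5 gives -1 > -4. Violating.
Others bid (4, 4, 5): truth gives -4; bid 5 gives -1 > -4. Violating.
Others bid (4, 4, 18): truth gives -4; no alternative beats it.
Others bid (4, 5, 4): truth gives -4; no alternative beats it.
(Checking all 27 profiles: 2 have a profitable deviation, 25 do not.)

2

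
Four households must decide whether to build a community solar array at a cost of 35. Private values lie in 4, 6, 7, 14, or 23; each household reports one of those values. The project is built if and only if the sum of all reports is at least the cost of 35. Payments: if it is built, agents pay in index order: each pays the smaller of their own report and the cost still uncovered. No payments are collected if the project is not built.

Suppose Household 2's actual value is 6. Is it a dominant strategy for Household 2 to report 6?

Consider the case where Household 1 reports 4, Household 3 reports 4 and Household 4 reports 23.
Truthful report 6: project built, pays 6, utility 6 - 6 = 0.
Report 4 instead: project built, pays 4, utility 6 - 4 = 2.
Since 2 > 0, reporting 4 is strictly better here, so truthful reporting is not dominant.

No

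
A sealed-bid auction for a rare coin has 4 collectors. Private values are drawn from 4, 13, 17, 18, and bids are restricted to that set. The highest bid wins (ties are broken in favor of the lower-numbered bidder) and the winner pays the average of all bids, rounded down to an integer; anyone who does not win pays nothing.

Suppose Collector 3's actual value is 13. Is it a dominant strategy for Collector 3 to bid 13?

No

Consider the case where Collector 1 bids 4, Collector 2 bids 4 and Collector 4 bids 17.
Truthful bid 13: loses, pays 0, utility 0.
Bid 17 instead: wins, pays 10, utility 13 - 10 = 3.
Since 3 > 0, bidding 17 is strictly better here, so truthful bidding is not dominant.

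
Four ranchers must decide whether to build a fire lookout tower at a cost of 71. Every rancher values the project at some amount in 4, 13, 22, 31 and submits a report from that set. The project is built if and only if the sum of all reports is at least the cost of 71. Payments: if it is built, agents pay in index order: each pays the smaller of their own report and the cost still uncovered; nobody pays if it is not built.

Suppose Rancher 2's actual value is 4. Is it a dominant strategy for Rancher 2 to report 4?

Yes

Check each profile of the others' reports and compare truth against every alternative report.
Others report (4, 31, 31): truth gives 0, best alternative gives -9.
Others report (13, 22, 31): truth gives 0, best alternative gives -9.
Others report (13, 31, 22): truth gives 0, best alternative gives -9.
Others report (13, 31, 31): truth gives 0, best alternative gives -9.
Others report (22, 13, 31): truth gives 0, best alternative gives -9.
Others report (22, 22, 22): truth gives 0, best alternative gives -9.
(Remaining 58 profiles checked similarly; truth is weakly best in each.)
In every case the truthful report is at least as good as any alternative, so it is a dominant strategy.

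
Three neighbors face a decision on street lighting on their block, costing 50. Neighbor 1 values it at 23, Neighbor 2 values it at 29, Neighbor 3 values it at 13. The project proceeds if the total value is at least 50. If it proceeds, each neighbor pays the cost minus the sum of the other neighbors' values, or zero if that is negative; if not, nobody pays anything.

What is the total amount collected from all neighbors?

22

Total value 65 ≥ cost 50, so it is built.
Neighbor 1: others sum to 42; max(0, 50 - 42) = 8.
Neighbor 2: others sum to 36; max(0, 50 - 36) = 14.
Neighbor 3: others sum to 52; max(0, 50 - 52) = 0.
Total collected = 8 + 14 + 0 = 22.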